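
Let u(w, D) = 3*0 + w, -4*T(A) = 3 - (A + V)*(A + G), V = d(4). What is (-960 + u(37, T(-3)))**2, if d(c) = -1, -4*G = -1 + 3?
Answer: 851929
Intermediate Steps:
G = -1/2 (G = -(-1 + 3)/4 = -1/4*2 = -1/2 ≈ -0.50000)
V = -1
T(A) = -3/4 + (-1 + A)*(-1/2 + A)/4 (T(A) = -(3 - (A - 1)*(A - 1/2))/4 = -(3 - (-1 + A)*(-1/2 + A))/4 = -3/4 + (-1 + A)*(-1/2 + A)/4)
u(w, D) = w (u(w, D) = 0 + w = w)
(-960 + u(37, T(-3)))**2 = (-960 + 37)**2 = (-923)**2 = 851929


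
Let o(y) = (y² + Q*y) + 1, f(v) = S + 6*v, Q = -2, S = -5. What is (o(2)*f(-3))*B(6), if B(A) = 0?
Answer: 0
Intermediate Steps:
f(v) = -5 + 6*v
o(y) = 1 + y² - 2*y (o(y) = (y² - 2*y) + 1 = 1 + y² - 2*y)
(o(2)*f(-3))*B(6) = ((1 + 2² - 2*2)*(-5 + 6*(-3)))*0 = ((1 + 4 - 4)*(-5 - 18))*0 = (1*(-23))*0 = -23*0 = 0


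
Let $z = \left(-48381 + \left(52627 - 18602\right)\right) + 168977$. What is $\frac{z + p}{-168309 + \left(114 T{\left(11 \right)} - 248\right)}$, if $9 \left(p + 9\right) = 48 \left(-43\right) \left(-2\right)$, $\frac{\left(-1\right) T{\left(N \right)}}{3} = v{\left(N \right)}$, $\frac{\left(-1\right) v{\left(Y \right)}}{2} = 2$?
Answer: $- \frac{42292}{45597} \approx -0.92752$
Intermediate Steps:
$v{\left(Y \right)} = -4$ ($v{\left(Y \right)} = \left(-2\right) 2 = -4$)
$z = 154621$ ($z = \left(-48381 + \left(52627 - 18602\right)\right) + 168977 = \left(-48381 + 34025\right) + 168977 = -14356 + 168977 = 154621$)
$T{\left(N \right)} = 12$ ($T{\left(N \right)} = \left(-3\right) \left(-4\right) = 12$)
$p = \frac{1349}{3}$ ($p = -9 + \frac{48 \left(-43\right) \left(-2\right)}{9} = -9 + \frac{\left(-2064\right) \left(-2\right)}{9} = -9 + \frac{1}{9} \cdot 4128 = -9 + \frac{1376}{3} = \frac{1349}{3} \approx 449.67$)
$\frac{z + p}{-168309 + \left(114 T{\left(11 \right)} - 248\right)} = \frac{154621 + \frac{1349}{3}}{-168309 + \left(114 \cdot 12 - 248\right)} = \frac{465212}{3 \left(-168309 + \left(1368 - 248\right)\right)} = \frac{465212}{3 \left(-168309 + 1120\right)} = \frac{465212}{3 \left(-167189\right)} = \frac{465212}{3} \left(- \frac{1}{167189}\right) = - \frac{42292}{45597}$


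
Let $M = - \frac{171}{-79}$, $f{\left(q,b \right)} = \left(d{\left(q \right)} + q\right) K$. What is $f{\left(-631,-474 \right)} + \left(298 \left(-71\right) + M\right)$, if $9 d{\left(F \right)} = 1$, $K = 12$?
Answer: $- \frac{6808181}{237} \approx -28727.0$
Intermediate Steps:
$d{\left(F \right)} = \frac{1}{9}$ ($d{\left(F \right)} = \frac{1}{9} \cdot 1 = \frac{1}{9}$)
$f{\left(q,b \right)} = \frac{4}{3} + 12 q$ ($f{\left(q,b \right)} = \left(\frac{1}{9} + q\right) 12 = \frac{4}{3} + 12 q$)
$M = \frac{171}{79}$ ($M = \left(-171\right) \left(- \frac{1}{79}\right) = \frac{171}{79} \approx 2.1646$)
$f{\left(-631,-474 \right)} + \left(298 \left(-71\right) + M\right) = \left(\frac{4}{3} + 12 \left(-631\right)\right) + \left(298 \left(-71\right) + \frac{171}{79}\right) = \left(\frac{4}{3} - 7572\right) + \left(-21158 + \frac{171}{79}\right) = - \frac{22712}{3} - \frac{1671311}{79} = - \frac{6808181}{237}$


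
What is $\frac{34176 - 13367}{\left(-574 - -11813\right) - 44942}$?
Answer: $- \frac{20809}{33703} \approx -0.61742$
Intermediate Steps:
$\frac{34176 - 13367}{\left(-574 - -11813\right) - 44942} = \frac{20809}{\left(-574 + 11813\right) - 44942} = \frac{20809}{11239 - 44942} = \frac{20809}{-33703} = 20809 \left(- \frac{1}{33703}\right) = - \frac{20809}{33703}$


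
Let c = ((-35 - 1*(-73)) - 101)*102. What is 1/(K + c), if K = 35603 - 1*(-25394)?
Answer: 1/54571 ≈ 1.8325e-5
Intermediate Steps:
K = 60997 (K = 35603 + 25394 = 60997)
c = -6426 (c = ((-35 + 73) - 101)*102 = (38 - 101)*102 = -63*102 = -6426)
1/(K + c) = 1/(60997 - 6426) = 1/54571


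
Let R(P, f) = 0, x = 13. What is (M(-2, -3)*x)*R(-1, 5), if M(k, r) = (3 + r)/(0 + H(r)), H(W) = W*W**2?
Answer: 0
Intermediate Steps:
H(W) = W**3
M(k, r) = (3 + r)/r**3 (M(k, r) = (3 + r)/(0 + r**3) = (3 + r)/(r**3) = (3 + r)/r**3)
(M(-2, -3)*x)*R(-1, 5) = (((3 - 3)/(-3)**3)*13)*0 = (-1/27*0*13)*0 = (0*13)*0 = 0*0 = 0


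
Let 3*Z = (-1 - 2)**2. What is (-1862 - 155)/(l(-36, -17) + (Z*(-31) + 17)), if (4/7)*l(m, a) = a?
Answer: 8068/423 ≈ 19.073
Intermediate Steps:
l(m, a) = 7*a/4
Z = 3 (Z = (-1 - 2)**2/3 = (1/3)*(-3)**2 = (1/3)*9 = 3)
(-1862 - 155)/(l(-36, -17) + (Z*(-31) + 17)) = (-1862 - 155)/((7/4)*(-17) + (3*(-31) + 17)) = -2017/(-119/4 + (-93 + 17)) = -2017/(-119/4 - 76) = -2017/(-423/4) = -2017*(-4/423) = 8068/423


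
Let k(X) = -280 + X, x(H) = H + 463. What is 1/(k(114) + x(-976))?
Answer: -1/679 ≈ -0.0014728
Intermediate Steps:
x(H) = 463 + H
1/(k(114) + x(-976)) = 1/((-280 + 114) + (463 - 976)) = 1/(-166 - 513) = 1/(-679) = -1/679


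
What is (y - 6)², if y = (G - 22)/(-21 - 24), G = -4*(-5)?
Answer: 71824/2025 ≈ 35.469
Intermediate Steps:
G = 20
y = 2/45 (y = (20 - 22)/(-21 - 24) = -2/(-45) = -2*(-1/45) = 2/45 ≈ 0.044444)
(y - 6)² = (2/45 - 6)² = (-268/45)² = 71824/2025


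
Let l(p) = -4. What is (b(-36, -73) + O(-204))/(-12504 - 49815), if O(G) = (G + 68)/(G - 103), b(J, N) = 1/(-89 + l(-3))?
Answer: -12341/1779269769 ≈ -6.9360e-6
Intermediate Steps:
b(J, N) = -1/93 (b(J, N) = 1/(-89 - 4) = 1/(-93) = -1/93)
O(G) = (68 + G)/(-103 + G)
(b(-36, -73) + O(-204))/(-12504 - 49815) = (-1/93 + (68 - 204)/(-103 - 204))/(-12504 - 49815) = (-1/93 - 136/(-307))/(-62319) = (-1/93 - 1/307*(-136))*(-1/62319) = (-1/93 + 136/307)*(-1/62319) = (12341/28551)*(-1/62319) = -12341/1779269769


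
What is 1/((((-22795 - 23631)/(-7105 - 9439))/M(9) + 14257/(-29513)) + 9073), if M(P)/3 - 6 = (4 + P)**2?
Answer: 11651732400/105710601682079 ≈ 0.00011022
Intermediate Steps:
M(P) = 18 + 3*(4 + P)**2
1/((((-22795 - 23631)/(-7105 - 9439))/M(9) + 14257/(-29513)) + 9073) = 1/((((-22795 - 23631)/(-7105 - 9439))/(18 + 3*(4 + 9)**2) + 14257/(-29513)) + 9073) = 1/(((-46426/(-16544))/(18 + 3*13**2) + 14257*(-1/29513)) + 9073) = 1/(((-46426*(-1/16544))/(18 + 3*169) - 14257/29513) + 9073) = 1/((23213/(8272*(18 + 507)) - 14257/29513) + 9073) = 1/(((23213/8272)/525 - 14257/29513) + 9073) = 1/(((23213/8272)*(1/525) - 14257/29513) + 9073) = 1/((23213/4342800 - 14257/29513) + 9073) = 1/(-5566383121/11651732400 + 9073) = 1/(105710601682079/11651732400) = 11651732400/105710601682079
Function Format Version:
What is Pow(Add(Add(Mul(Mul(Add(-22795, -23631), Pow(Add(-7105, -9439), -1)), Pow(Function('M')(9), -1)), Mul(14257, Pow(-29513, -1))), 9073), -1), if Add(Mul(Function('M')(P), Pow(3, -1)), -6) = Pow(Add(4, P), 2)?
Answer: Rational(11651732400, 105710601682079) ≈ 0.00011022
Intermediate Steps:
Function('M')(P) = Add(18, Mul(3, Pow(Add(4, P), 2)))
Pow(Add(Add(Mul(Mul(Add(-22795, -23631), Pow(Add(-7105, -9439), -1)), Pow(Function('M')(9), -1)), Mul(14257, Pow(-29513, -1))), 9073), -1) = Pow(Add(Add(Mul(Mul(Add(-22795, -23631), Pow(Add(-7105, -9439), -1)), Pow(Add(18, Mul(3, Pow(Add(4, 9), 2))), -1)), Mul(14257, Pow(-29513, -1))), 9073), -1) = Pow(Add(Add(Mul(Mul(-46426, Pow(-16544, -1)), Pow(Add(18, Mul(3, Pow(13, 2))), -1)), Mul(14257, Rational(-1, 29513))), 9073), -1) = Pow(Add(Add(Mul(Mul(-46426, Rational(-1, 16544)), Pow(Add(18, Mul(3, 169)), -1)), Rational(-14257, 29513)), 9073), -1) = Pow(Add(Add(Mul(Rational(23213, 8272), Pow(Add(18, 507), -1)), Rational(-14257, 29513)), 9073), -1) = Pow(Add(Add(Mul(Rational(23213, 8272), Pow(525, -1)), Rational(-14257, 29513)), 9073), -1) = Pow(Add(Add(Mul(Rational(23213, 8272), Rational(1, 525)), Rational(-14257, 29513)), 9073), -1) = Pow(Add(Add(Rational(23213, 4342800), Rational(-14257, 29513)), 9073), -1) = Pow(Add(Rational(-5566383121, 11651732400), 9073), -1) = Pow(Rational(105710601682079, 11651732400), -1) = Rational(11651732400, 105710601682079)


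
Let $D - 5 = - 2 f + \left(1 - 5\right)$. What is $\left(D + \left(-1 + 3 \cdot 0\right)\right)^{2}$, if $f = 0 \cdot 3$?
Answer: $0$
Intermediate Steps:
$f = 0$
$D = 1$ ($D = 5 + \left(\left(-2\right) 0 + \left(1 - 5\right)\right) = 5 + \left(0 - 4\right) = 5 - 4 = 1$)
$\left(D + \left(-1 + 3 \cdot 0\right)\right)^{2} = \left(1 + \left(-1 + 3 \cdot 0\right)\right)^{2} = \left(1 + \left(-1 + 0\right)\right)^{2} = \left(1 - 1\right)^{2} = 0^{2} = 0$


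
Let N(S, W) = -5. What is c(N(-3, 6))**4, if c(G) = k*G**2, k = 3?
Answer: 31640625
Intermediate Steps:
c(G) = 3*G**2
c(N(-3, 6))**4 = (3*(-5)**2)**4 = (3*25)**4 = 75**4 = 31640625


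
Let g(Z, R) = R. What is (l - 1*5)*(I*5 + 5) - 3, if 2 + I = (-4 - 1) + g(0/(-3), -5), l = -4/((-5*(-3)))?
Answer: 860/3 ≈ 286.67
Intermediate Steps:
l = -4/15 ≈ -0.26667
I = -12 (I = -2 + ((-4 - 1) - 5) = -2 + (-5 - 5) = -2 - 10 = -12)
(l - 1*5)*(I*5 + 5) - 3 = (-4/15 - 1*5)*(-12*5 + 5) - 3 = (-4/15 - 5)*(-60 + 5) - 3 = -79/15*(-55) - 3 = 869/3 - 3 = 860/3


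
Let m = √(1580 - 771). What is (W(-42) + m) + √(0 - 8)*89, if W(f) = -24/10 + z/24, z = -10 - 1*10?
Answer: -97/30 + √809 + 178*I*√2 ≈ 25.21 + 251.73*I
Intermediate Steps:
m = √809 ≈ 28.443
z = -20 (z = -10 - 10 = -20)
W(f) = -97/30 (W(f) = -24/10 - 20/24 = -24*⅒ - 20*1/24 = -12/5 - ⅚ = -97/30)
(W(-42) + m) + √(0 - 8)*89 = (-97/30 + √809) + √(0 - 8)*89 = (-97/30 + √809) + √(-8)*89 = (-97/30 + √809) + (2*I*√2)*89 = (-97/30 + √809) + 178*I*√2 = -97/30 + √809 + 178*I*√2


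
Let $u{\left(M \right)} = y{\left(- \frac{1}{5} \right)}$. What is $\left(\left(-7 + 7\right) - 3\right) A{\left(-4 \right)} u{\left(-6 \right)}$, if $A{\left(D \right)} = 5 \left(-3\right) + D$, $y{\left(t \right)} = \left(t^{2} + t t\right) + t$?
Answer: $- \frac{171}{25} \approx -6.84$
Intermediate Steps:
$y{\left(t \right)} = t + 2 t^{2}$ ($y{\left(t \right)} = \left(t^{2} + t^{2}\right) + t = 2 t^{2} + t = t + 2 t^{2}$)
$u{\left(M \right)} = - \frac{3}{25}$ ($u{\left(M \right)} = - \frac{1}{5} \left(1 + 2 \left(- \frac{1}{5}\right)\right) = \left(-1\right) \frac{1}{5} \left(1 + 2 \left(\left(-1\right) \frac{1}{5}\right)\right) = - \frac{1 + 2 \left(- \frac{1}{5}\right)}{5} = - \frac{1 - \frac{2}{5}}{5} = \left(- \frac{1}{5}\right) \frac{3}{5} = - \frac{3}{25}$)
$A{\left(D \right)} = -15 + D$
$\left(\left(-7 + 7\right) - 3\right) A{\left(-4 \right)} u{\left(-6 \right)} = \left(\left(-7 + 7\right) - 3\right) \left(-15 - 4\right) \left(- \frac{3}{25}\right) = \left(0 - 3\right) \left(-19\right) \left(- \frac{3}{25}\right) = \left(-3\right) \left(-19\right) \left(- \frac{3}{25}\right) = 57 \left(- \frac{3}{25}\right) = - \frac{171}{25}$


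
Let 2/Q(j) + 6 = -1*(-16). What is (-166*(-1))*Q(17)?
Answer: 166/5 ≈ 33.200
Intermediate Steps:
Q(j) = 1/5 (Q(j) = 2/(-6 - 1*(-16)) = 2/(-6 + 16) = 2/10 = 2*(1/10) = 1/5)
(-166*(-1))*Q(17) = -166*(-1)*(1/5) = 166*(1/5) = 166/5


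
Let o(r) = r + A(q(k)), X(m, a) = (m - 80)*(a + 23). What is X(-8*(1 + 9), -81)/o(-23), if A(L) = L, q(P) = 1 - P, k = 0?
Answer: -4640/11 ≈ -421.82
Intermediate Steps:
X(m, a) = (-80 + m)*(23 + a)
o(r) = 1 + r (o(r) = r + (1 - 1*0) = r + (1 + 0) = r + 1 = 1 + r)
X(-8*(1 + 9), -81)/o(-23) = (-1840 - 80*(-81) + 23*(-8*(1 + 9)) - (-648)*(1 + 9))/(1 - 23) = (-1840 + 6480 + 23*(-8*10) - (-648)*10)/(-22) = (-1840 + 6480 + 23*(-80) - 81*(-80))*(-1/22) = (-1840 + 6480 - 1840 + 6480)*(-1/22) = 9280*(-1/22) = -4640/11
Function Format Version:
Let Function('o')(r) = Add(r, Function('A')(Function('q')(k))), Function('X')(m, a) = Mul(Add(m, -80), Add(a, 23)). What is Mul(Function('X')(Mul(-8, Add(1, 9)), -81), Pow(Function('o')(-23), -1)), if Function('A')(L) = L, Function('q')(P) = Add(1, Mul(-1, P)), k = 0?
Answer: Rational(-4640, 11) ≈ -421.82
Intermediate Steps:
Function('X')(m, a) = Mul(Add(-80, m), Add(23, a))
Function('o')(r) = Add(1, r) (Function('o')(r) = Add(r, Add(1, Mul(-1, 0))) = Add(r, Add(1, 0)) = Add(r, 1) = Add(1, r))
Mul(Function('X')(Mul(-8, Add(1, 9)), -81), Pow(Function('o')(-23), -1)) = Mul(Add(-1840, Mul(-80, -81), Mul(23, Mul(-8, Add(1, 9))), Mul(-81, Mul(-8, Add(1, 9)))), Pow(Add(1, -23), -1)) = Mul(Add(-1840, 6480, Mul(23, Mul(-8, 10)), Mul(-81, Mul(-8, 10))), Pow(-22, -1)) = Mul(Add(-1840, 6480, Mul(23, -80), Mul(-81, -80)), Rational(-1, 22)) = Mul(Add(-1840, 6480, -1840, 6480), Rational(-1, 22)) = Mul(9280, Rational(-1, 22)) = Rational(-4640, 11)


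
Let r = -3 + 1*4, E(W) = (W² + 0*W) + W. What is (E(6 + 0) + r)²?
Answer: 1849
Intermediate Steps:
E(W) = W + W² (E(W) = (W² + 0) + W = W² + W = W + W²)
r = 1 (r = -3 + 4 = 1)
(E(6 + 0) + r)² = ((6 + 0)*(1 + (6 + 0)) + 1)² = (6*(1 + 6) + 1)² = (6*7 + 1)² = (42 + 1)² = 43² = 1849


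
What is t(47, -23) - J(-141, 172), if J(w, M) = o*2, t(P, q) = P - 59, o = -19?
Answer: 26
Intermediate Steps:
t(P, q) = -59 + P
J(w, M) = -38 (J(w, M) = -19*2 = -38)
t(47, -23) - J(-141, 172) = (-59 + 47) - 1*(-38) = -12 + 38 = 26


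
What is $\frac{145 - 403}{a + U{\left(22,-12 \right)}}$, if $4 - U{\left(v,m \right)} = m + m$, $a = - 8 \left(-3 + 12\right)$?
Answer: $\frac{129}{22} \approx 5.8636$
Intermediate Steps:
$a = -72$ ($a = \left(-8\right) 9 = -72$)
$U{\left(v,m \right)} = 4 - 2 m$ ($U{\left(v,m \right)} = 4 - \left(m + m\right) = 4 - 2 m$)
$\frac{145 - 403}{a + U{\left(22,-12 \right)}} = \frac{145 - 403}{-72 + \left(4 - -24\right)} = - \frac{258}{-72 + \left(4 + 24\right)} = - \frac{258}{-72 + 28} = - \frac{258}{-44} = \left(-258\right) \left(- \frac{1}{44}\right) = \frac{129}{22}$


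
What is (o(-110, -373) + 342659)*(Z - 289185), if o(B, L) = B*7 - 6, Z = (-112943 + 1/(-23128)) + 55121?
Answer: -2743808648160051/23128 ≈ -1.1864e+11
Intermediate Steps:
Z = -1337307217/23128 (Z = (-112943 - 1/23128) + 55121 = -2612145705/23128 + 55121 = -1337307217/23128 ≈ -57822.)
o(B, L) = -6 + 7*B (o(B, L) = 7*B - 6 = -6 + 7*B)
(o(-110, -373) + 342659)*(Z - 289185) = ((-6 + 7*(-110)) + 342659)*(-1337307217/23128 - 289185) = ((-6 - 770) + 342659)*(-8025577897/23128) = (-776 + 342659)*(-8025577897/23128) = 341883*(-8025577897/23128) = -2743808648160051/23128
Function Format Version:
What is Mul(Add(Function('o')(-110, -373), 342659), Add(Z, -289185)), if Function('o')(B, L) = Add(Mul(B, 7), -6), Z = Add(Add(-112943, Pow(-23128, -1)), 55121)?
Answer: Rational(-2743808648160051, 23128) ≈ -1.1864e+11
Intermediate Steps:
Z = Rational(-1337307217, 23128) (Z = Add(Add(-112943, Rational(-1, 23128)), 55121) = Add(Rational(-2612145705, 23128), 55121) = Rational(-1337307217, 23128) ≈ -57822.)
Function('o')(B, L) = Add(-6, Mul(7, B)) (Function('o')(B, L) = Add(Mul(7, B), -6) = Add(-6, Mul(7, B)))
Mul(Add(Function('o')(-110, -373), 342659), Add(Z, -289185)) = Mul(Add(Add(-6, Mul(7, -110)), 342659), Add(Rational(-1337307217, 23128), -289185)) = Mul(Add(Add(-6, -770), 342659), Rational(-8025577897, 23128)) = Mul(Add(-776, 342659), Rational(-8025577897, 23128)) = Mul(341883, Rational(-8025577897, 23128)) = Rational(-2743808648160051, 23128)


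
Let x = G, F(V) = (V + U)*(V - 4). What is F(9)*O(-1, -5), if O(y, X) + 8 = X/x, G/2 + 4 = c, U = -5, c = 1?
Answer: -430/3 ≈ -143.33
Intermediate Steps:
G = -6 (G = -8 + 2*1 = -8 + 2 = -6)
F(V) = (-5 + V)*(-4 + V) (F(V) = (V - 5)*(V - 4) = (-5 + V)*(-4 + V))
x = -6
O(y, X) = -8 - X/6 (O(y, X) = -8 + X/(-6) = -8 + X*(-1/6) = -8 - X/6)
F(9)*O(-1, -5) = (20 + 9**2 - 9*9)*(-8 - 1/6*(-5)) = (20 + 81 - 81)*(-8 + 5/6) = 20*(-43/6) = -430/3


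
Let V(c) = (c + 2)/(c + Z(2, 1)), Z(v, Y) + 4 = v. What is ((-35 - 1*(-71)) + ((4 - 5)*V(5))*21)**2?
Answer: 169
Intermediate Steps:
Z(v, Y) = -4 + v
V(c) = (2 + c)/(-2 + c) (V(c) = (c + 2)/(c + (-4 + 2)) = (2 + c)/(c - 2) = (2 + c)/(-2 + c))
((-35 - 1*(-71)) + ((4 - 5)*V(5))*21)**2 = ((-35 - 1*(-71)) + ((4 - 5)*((2 + 5)/(-2 + 5)))*21)**2 = ((-35 + 71) - 7/3*21)**2 = (36 - 7/3*21)**2 = (36 - 49)**2 = (-13)**2 = 169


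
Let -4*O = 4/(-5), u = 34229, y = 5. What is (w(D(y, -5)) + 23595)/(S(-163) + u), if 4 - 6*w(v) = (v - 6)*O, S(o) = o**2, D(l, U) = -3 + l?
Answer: 117979/303990 ≈ 0.38810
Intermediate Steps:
O = 1/5 (O = -1/(-5) = -(-1)/5 = -1/4*(-4/5) = 1/5 ≈ 0.20000)
w(v) = 13/15 - v/30 (w(v) = 2/3 - (v - 6)/(6*5) = 2/3 - (-6 + v)/(6*5) = 2/3 - (-6/5 + v/5)/6 = 2/3 + (1/5 - v/30) = 13/15 - v/30)
(w(D(y, -5)) + 23595)/(S(-163) + u) = ((13/15 - (-3 + 5)/30) + 23595)/((-163)**2 + 34229) = ((13/15 - 1/30*2) + 23595)/(26569 + 34229) = ((13/15 - 1/15) + 23595)/60798 = (4/5 + 23595)*(1/60798) = (117979/5)*(1/60798) = 117979/303990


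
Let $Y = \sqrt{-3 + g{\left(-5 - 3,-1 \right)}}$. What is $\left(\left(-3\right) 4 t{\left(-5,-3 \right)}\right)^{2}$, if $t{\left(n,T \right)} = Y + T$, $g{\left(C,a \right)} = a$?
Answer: $720 - 1728 i \approx 720.0 - 1728.0 i$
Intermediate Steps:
$Y = 2 i$ ($Y = \sqrt{-3 - 1} = \sqrt{-4} = 2 i \approx 2.0 i$)
$t{\left(n,T \right)} = T + 2 i$ ($t{\left(n,T \right)} = 2 i + T = T + 2 i$)
$\left(\left(-3\right) 4 t{\left(-5,-3 \right)}\right)^{2} = \left(\left(-3\right) 4 \left(-3 + 2 i\right)\right)^{2} = \left(- 12 \left(-3 + 2 i\right)\right)^{2} = \left(36 - 24 i\right)^{2}$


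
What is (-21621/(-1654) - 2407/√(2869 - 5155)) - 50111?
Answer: -82861973/1654 + 2407*I*√254/762 ≈ -50098.0 + 50.343*I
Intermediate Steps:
(-21621/(-1654) - 2407/√(2869 - 5155)) - 50111 = (-21621*(-1/1654) - 2407*(-I*√254/762)) - 50111 = (21621/1654 - 2407*(-I*√254/762)) - 50111 = (21621/1654 - (-2407)*I*√254/762) - 50111 = (21621/1654 + 2407*I*√254/762) - 50111 = -82861973/1654 + 2407*I*√254/762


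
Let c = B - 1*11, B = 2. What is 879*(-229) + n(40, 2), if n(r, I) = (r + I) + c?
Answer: -201258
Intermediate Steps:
c = -9 (c = 2 - 1*11 = 2 - 11 = -9)
n(r, I) = -9 + I + r (n(r, I) = (r + I) - 9 = (I + r) - 9 = -9 + I + r)
879*(-229) + n(40, 2) = 879*(-229) + (-9 + 2 + 40) = -201291 + 33 = -201258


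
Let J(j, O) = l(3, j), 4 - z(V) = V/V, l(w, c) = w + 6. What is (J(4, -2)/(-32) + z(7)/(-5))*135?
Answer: -3807/32 ≈ -118.97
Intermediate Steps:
l(w, c) = 6 + w
z(V) = 3 (z(V) = 4 - V/V = 4 - 1*1 = 4 - 1 = 3)
J(j, O) = 9 (J(j, O) = 6 + 3 = 9)
(J(4, -2)/(-32) + z(7)/(-5))*135 = (9/(-32) + 3/(-5))*135 = (9*(-1/32) + 3*(-⅕))*135 = (-9/32 - ⅗)*135 = -141/160*135 = -3807/32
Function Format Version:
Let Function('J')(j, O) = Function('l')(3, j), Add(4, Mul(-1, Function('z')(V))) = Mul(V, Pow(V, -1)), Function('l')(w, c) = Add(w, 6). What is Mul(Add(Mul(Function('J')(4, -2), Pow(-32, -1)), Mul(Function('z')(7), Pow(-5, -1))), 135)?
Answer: Rational(-3807, 32) ≈ -118.97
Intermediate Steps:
Function('l')(w, c) = Add(6, w)
Function('z')(V) = 3 (Function('z')(V) = Add(4, Mul(-1, Mul(V, Pow(V, -1)))) = Add(4, Mul(-1, 1)) = Add(4, -1) = 3)
Function('J')(j, O) = 9 (Function('J')(j, O) = Add(6, 3) = 9)
Mul(Add(Mul(Function('J')(4, -2), Pow(-32, -1)), Mul(Function('z')(7), Pow(-5, -1))), 135) = Mul(Add(Mul(9, Pow(-32, -1)), Mul(3, Pow(-5, -1))), 135) = Mul(Add(Mul(9, Rational(-1, 32)), Mul(3, Rational(-1, 5))), 135) = Mul(Add(Rational(-9, 32), Rational(-3, 5)), 135) = Mul(Rational(-141, 160), 135) = Rational(-3807, 32)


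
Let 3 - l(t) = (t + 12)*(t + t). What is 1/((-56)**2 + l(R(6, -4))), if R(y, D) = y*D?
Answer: 1/2563 ≈ 0.00039017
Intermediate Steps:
R(y, D) = D*y
l(t) = 3 - 2*t*(12 + t) (l(t) = 3 - (t + 12)*(t + t) = 3 - (12 + t)*2*t = 3 - 2*t*(12 + t))
1/((-56)**2 + l(R(6, -4))) = 1/((-56)**2 + (3 - (-96)*6 - 2*(-4*6)**2)) = 1/(3136 + (3 - 24*(-24) - 2*(-24)**2)) = 1/(3136 + (3 + 576 - 2*576)) = 1/(3136 + (3 + 576 - 1152)) = 1/(3136 - 573) = 1/2563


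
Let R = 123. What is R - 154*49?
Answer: -7423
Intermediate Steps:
R - 154*49 = 123 - 154*49 = 123 - 7546 = -7423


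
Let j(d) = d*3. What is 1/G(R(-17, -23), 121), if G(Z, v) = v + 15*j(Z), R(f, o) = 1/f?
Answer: 17/2012 ≈ 0.0084493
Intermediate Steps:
j(d) = 3*d
G(Z, v) = v + 45*Z (G(Z, v) = v + 15*(3*Z) = v + 45*Z)
1/G(R(-17, -23), 121) = 1/(121 + 45/(-17)) = 1/(121 + 45*(-1/17)) = 1/(121 - 45/17) = 1/(2012/17) = 17/2012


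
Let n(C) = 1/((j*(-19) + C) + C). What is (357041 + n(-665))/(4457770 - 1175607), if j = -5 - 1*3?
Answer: 420594297/3866388014 ≈ 0.10878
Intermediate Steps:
j = -8 (j = -5 - 3 = -8)
n(C) = 1/(152 + 2*C) (n(C) = 1/((-8*(-19) + C) + C) = 1/((152 + C) + C) = 1/(152 + 2*C))
(357041 + n(-665))/(4457770 - 1175607) = (357041 + 1/(2*(76 - 665)))/(4457770 - 1175607) = (357041 + (½)/(-589))/3282163 = (357041 + (½)*(-1/589))*(1/3282163) = (357041 - 1/1178)*(1/3282163) = (420594297/1178)*(1/3282163) = 420594297/3866388014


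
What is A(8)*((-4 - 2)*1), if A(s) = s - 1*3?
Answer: -30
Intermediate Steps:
A(s) = -3 + s (A(s) = s - 3 = -3 + s)
A(8)*((-4 - 2)*1) = (-3 + 8)*((-4 - 2)*1) = 5*(-6*1) = 5*(-6) = -30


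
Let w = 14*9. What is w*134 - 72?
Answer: 16812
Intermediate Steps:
w = 126
w*134 - 72 = 126*134 - 72 = 16884 - 72 = 16812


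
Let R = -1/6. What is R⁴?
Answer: 1/1296 ≈ 0.00077160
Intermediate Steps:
R = -⅙ (R = -1/6 = -1*⅙ = -⅙ ≈ -0.16667)
R⁴ = (-⅙)⁴ = 1/1296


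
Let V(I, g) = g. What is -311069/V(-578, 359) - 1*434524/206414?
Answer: -32182495341/37051313 ≈ -868.59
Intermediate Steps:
-311069/V(-578, 359) - 1*434524/206414 = -311069/359 - 1*434524/206414 = -311069*1/359 - 434524*1/206414 = -311069/359 - 217262/103207 = -32182495341/37051313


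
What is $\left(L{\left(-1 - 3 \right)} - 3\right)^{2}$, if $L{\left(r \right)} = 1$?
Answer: $4$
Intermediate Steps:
$\left(L{\left(-1 - 3 \right)} - 3\right)^{2} = \left(1 - 3\right)^{2} = \left(-2\right)^{2} = 4$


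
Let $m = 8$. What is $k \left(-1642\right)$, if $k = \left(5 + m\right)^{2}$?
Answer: $-277498$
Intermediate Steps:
$k = 169$ ($k = \left(5 + 8\right)^{2} = 13^{2} = 169$)
$k \left(-1642\right) = 169 \left(-1642\right) = -277498$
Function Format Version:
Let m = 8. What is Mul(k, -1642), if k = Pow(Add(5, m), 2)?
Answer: -277498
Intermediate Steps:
k = 169 (k = Pow(Add(5, 8), 2) = Pow(13, 2) = 169)
Mul(k, -1642) = Mul(169, -1642) = -277498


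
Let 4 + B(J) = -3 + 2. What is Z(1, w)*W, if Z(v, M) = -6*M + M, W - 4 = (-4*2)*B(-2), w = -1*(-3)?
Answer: -660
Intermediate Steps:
B(J) = -5 (B(J) = -4 + (-3 + 2) = -4 - 1 = -5)
w = 3
W = 44 (W = 4 - 4*2*(-5) = 4 - 8*(-5) = 4 + 40 = 44)
Z(v, M) = -5*M
Z(1, w)*W = -5*3*44 = -15*44 = -660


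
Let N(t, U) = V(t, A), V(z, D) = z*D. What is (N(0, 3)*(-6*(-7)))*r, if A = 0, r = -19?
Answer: 0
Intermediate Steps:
V(z, D) = D*z
N(t, U) = 0 (N(t, U) = 0*t = 0)
(N(0, 3)*(-6*(-7)))*r = (0*(-6*(-7)))*(-19) = (0*42)*(-19) = 0*(-19) = 0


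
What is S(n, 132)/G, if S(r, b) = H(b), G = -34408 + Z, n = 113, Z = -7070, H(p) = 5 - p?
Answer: 127/41478 ≈ 0.0030619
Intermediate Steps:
G = -41478 (G = -34408 - 7070 = -41478)
S(r, b) = 5 - b
S(n, 132)/G = (5 - 1*132)/(-41478) = (5 - 132)*(-1/41478) = -127*(-1/41478) = 127/41478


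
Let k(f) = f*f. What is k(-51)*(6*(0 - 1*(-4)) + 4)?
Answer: 72828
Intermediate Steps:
k(f) = f²
k(-51)*(6*(0 - 1*(-4)) + 4) = (-51)²*(6*(0 - 1*(-4)) + 4) = 2601*(6*(0 + 4) + 4) = 2601*(6*4 + 4) = 2601*(24 + 4) = 2601*28 = 72828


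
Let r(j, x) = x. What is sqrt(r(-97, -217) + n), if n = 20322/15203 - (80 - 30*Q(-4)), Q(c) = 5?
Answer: I*sqrt(33667332357)/15203 ≈ 12.069*I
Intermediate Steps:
n = 1084532/15203 (n = 20322/15203 - (80 - 30*5) = 20322*(1/15203) - (80 - 150) = 20322/15203 - 1*(-70) = 20322/15203 + 70 = 1084532/15203 ≈ 71.337)
sqrt(r(-97, -217) + n) = sqrt(-217 + 1084532/15203) = sqrt(-2214519/15203) = I*sqrt(33667332357)/15203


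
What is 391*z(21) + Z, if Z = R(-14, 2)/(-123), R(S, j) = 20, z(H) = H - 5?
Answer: 769468/123 ≈ 6255.8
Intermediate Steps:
z(H) = -5 + H
Z = -20/123 (Z = 20/(-123) = 20*(-1/123) = -20/123 ≈ -0.16260)
391*z(21) + Z = 391*(-5 + 21) - 20/123 = 391*16 - 20/123 = 6256 - 20/123 = 769468/123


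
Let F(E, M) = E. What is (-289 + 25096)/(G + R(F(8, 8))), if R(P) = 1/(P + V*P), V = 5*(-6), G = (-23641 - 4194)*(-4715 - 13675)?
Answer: 5755224/118757470799 ≈ 4.8462e-5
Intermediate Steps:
G = 511885650 (G = -27835*(-18390) = 511885650)
V = -30
R(P) = -1/(29*P) (R(P) = 1/(P - 30*P) = 1/(-29*P) = -1/(29*P))
(-289 + 25096)/(G + R(F(8, 8))) = (-289 + 25096)/(511885650 - 1/29/8) = 24807/(511885650 - 1/29*1/8) = 24807/(511885650 - 1/232) = 24807/(118757470799/232) = 24807*(232/118757470799) = 5755224/118757470799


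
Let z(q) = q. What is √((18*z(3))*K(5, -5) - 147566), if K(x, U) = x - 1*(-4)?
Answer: 2*I*√36770 ≈ 383.51*I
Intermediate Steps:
K(x, U) = 4 + x (K(x, U) = x + 4 = 4 + x)
√((18*z(3))*K(5, -5) - 147566) = √((18*3)*(4 + 5) - 147566) = √(54*9 - 147566) = √(486 - 147566) = √(-147080) = 2*I*√36770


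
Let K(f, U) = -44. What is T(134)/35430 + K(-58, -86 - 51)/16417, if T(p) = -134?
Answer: -1879399/290827155 ≈ -0.0064623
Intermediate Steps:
T(134)/35430 + K(-58, -86 - 51)/16417 = -134/35430 - 44/16417 = -134*1/35430 - 44*1/16417 = -67/17715 - 44/16417 = -1879399/290827155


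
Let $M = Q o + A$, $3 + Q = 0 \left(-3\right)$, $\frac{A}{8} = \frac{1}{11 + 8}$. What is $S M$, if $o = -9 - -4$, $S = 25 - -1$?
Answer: $\frac{7618}{19} \approx 400.95$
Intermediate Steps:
$S = 26$ ($S = 25 + 1 = 26$)
$o = -5$ ($o = -9 + 4 = -5$)
$A = \frac{8}{19}$ ($A = \frac{8}{11 + 8} = \frac{8}{19} \approx 0.42105$)
$Q = -3$ ($Q = -3 + 0 \left(-3\right) = -3 + 0 = -3$)
$M = \frac{293}{19}$ ($M = \left(-3\right) \left(-5\right) + \frac{8}{19} = 15 + \frac{8}{19} = \frac{293}{19} \approx 15.421$)
$S M = 26 \cdot \frac{293}{19} = \frac{7618}{19}$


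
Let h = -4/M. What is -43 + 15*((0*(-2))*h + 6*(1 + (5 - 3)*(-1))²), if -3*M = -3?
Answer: 47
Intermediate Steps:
M = 1 (M = -⅓*(-3) = 1)
h = -4 (h = -4/1 = -4*1 = -4)
-43 + 15*((0*(-2))*h + 6*(1 + (5 - 3)*(-1))²) = -43 + 15*((0*(-2))*(-4) + 6*(1 + (5 - 3)*(-1))²) = -43 + 15*(0*(-4) + 6*(1 + 2*(-1))²) = -43 + 15*(0 + 6*(1 - 2)²) = -43 + 15*(0 + 6*(-1)²) = -43 + 15*(0 + 6*1) = -43 + 15*(0 + 6) = -43 + 15*6 = -43 + 90 = 47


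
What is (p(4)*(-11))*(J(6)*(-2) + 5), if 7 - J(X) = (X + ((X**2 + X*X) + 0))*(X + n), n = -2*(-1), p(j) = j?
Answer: -54516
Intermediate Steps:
n = 2
J(X) = 7 - (2 + X)*(X + 2*X**2) (J(X) = 7 - (X + ((X**2 + X*X) + 0))*(X + 2) = 7 - (X + ((X**2 + X**2) + 0))*(2 + X) = 7 - (X + (2*X**2 + 0))*(2 + X) = 7 - (X + 2*X**2)*(2 + X) = 7 - (2 + X)*(X + 2*X**2))
(p(4)*(-11))*(J(6)*(-2) + 5) = (4*(-11))*((7 - 5*6**2 - 2*6 - 2*6**3)*(-2) + 5) = -44*((7 - 5*36 - 12 - 2*216)*(-2) + 5) = -44*((7 - 180 - 12 - 432)*(-2) + 5) = -44*(-617*(-2) + 5) = -44*(1234 + 5) = -44*1239 = -54516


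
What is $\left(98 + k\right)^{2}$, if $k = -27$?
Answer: $5041$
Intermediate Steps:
$\left(98 + k\right)^{2} = \left(98 - 27\right)^{2} = 71^{2} = 5041$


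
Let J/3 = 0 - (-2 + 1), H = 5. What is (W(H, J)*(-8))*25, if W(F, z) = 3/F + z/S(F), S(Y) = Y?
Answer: -240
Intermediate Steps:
J = 3 (J = 3*(0 - (-2 + 1)) = 3*(0 - 1*(-1)) = 3*(0 + 1) = 3*1 = 3)
W(F, z) = 3/F + z/F
(W(H, J)*(-8))*25 = (((3 + 3)/5)*(-8))*25 = (((⅕)*6)*(-8))*25 = ((6/5)*(-8))*25 = -48/5*25 = -240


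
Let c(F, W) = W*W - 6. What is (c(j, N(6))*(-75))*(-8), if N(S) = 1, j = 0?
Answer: -3000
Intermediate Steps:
c(F, W) = -6 + W² (c(F, W) = W² - 6 = -6 + W²)
(c(j, N(6))*(-75))*(-8) = ((-6 + 1²)*(-75))*(-8) = ((-6 + 1)*(-75))*(-8) = -5*(-75)*(-8) = 375*(-8) = -3000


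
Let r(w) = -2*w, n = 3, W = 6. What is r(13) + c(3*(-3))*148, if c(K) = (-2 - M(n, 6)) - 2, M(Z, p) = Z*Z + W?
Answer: -2838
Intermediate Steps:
M(Z, p) = 6 + Z**2 (M(Z, p) = Z*Z + 6 = Z**2 + 6 = 6 + Z**2)
c(K) = -19 (c(K) = (-2 - (6 + 3**2)) - 2 = (-2 - (6 + 9)) - 2 = (-2 - 1*15) - 2 = (-2 - 15) - 2 = -17 - 2 = -19)
r(13) + c(3*(-3))*148 = -2*13 - 19*148 = -26 - 2812 = -2838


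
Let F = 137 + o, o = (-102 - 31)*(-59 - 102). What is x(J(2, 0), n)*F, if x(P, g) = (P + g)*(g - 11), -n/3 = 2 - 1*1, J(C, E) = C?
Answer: 301700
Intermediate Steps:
n = -3 (n = -3*(2 - 1*1) = -3*(2 - 1) = -3*1 = -3)
o = 21413 (o = -133*(-161) = 21413)
x(P, g) = (-11 + g)*(P + g) (x(P, g) = (P + g)*(-11 + g) = (-11 + g)*(P + g))
F = 21550 (F = 137 + 21413 = 21550)
x(J(2, 0), n)*F = ((-3)**2 - 11*2 - 11*(-3) + 2*(-3))*21550 = (9 - 22 + 33 - 6)*21550 = 14*21550 = 301700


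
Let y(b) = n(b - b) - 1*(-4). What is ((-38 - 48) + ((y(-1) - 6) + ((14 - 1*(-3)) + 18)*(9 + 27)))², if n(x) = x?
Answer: 1373584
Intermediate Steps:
y(b) = 4 (y(b) = (b - b) - 1*(-4) = 0 + 4 = 4)
((-38 - 48) + ((y(-1) - 6) + ((14 - 1*(-3)) + 18)*(9 + 27)))² = ((-38 - 48) + ((4 - 6) + ((14 - 1*(-3)) + 18)*(9 + 27)))² = (-86 + (-2 + ((14 + 3) + 18)*36))² = (-86 + (-2 + (17 + 18)*36))² = (-86 + (-2 + 35*36))² = (-86 + (-2 + 1260))² = (-86 + 1258)² = 1172² = 1373584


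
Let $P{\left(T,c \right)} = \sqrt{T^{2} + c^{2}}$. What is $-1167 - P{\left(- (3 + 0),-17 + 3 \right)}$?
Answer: $-1167 - \sqrt{205} \approx -1181.3$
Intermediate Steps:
$-1167 - P{\left(- (3 + 0),-17 + 3 \right)} = -1167 - \sqrt{\left(- (3 + 0)\right)^{2} + \left(-17 + 3\right)^{2}} = -1167 - \sqrt{\left(\left(-1\right) 3\right)^{2} + \left(-14\right)^{2}} = -1167 - \sqrt{\left(-3\right)^{2} + 196} = -1167 - \sqrt{9 + 196} = -1167 - \sqrt{205}$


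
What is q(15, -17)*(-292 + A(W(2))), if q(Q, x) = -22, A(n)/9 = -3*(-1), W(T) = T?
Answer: 5830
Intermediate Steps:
A(n) = 27 (A(n) = 9*(-3*(-1)) = 9*3 = 27)
q(15, -17)*(-292 + A(W(2))) = -22*(-292 + 27) = -22*(-265) = 5830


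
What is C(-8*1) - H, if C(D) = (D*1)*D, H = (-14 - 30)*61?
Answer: 2748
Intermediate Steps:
H = -2684 (H = -44*61 = -2684)
C(D) = D**2 (C(D) = D*D = D**2)
C(-8*1) - H = (-8*1)**2 - 1*(-2684) = (-8)**2 + 2684 = 64 + 2684 = 2748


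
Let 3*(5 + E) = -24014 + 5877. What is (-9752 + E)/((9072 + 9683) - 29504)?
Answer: 47408/32247 ≈ 1.4702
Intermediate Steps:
E = -18152/3 (E = -5 + (-24014 + 5877)/3 = -5 + (1/3)*(-18137) = -5 - 18137/3 = -18152/3 ≈ -6050.7)
(-9752 + E)/((9072 + 9683) - 29504) = (-9752 - 18152/3)/((9072 + 9683) - 29504) = -47408/(3*(18755 - 29504)) = -47408/3/(-10749) = -47408/3*(-1/10749) = 47408/32247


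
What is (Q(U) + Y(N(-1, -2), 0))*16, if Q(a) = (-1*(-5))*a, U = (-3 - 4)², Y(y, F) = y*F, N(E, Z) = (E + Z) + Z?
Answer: 3920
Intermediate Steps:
N(E, Z) = E + 2*Z
Y(y, F) = F*y
U = 49 (U = (-7)² = 49)
Q(a) = 5*a
(Q(U) + Y(N(-1, -2), 0))*16 = (5*49 + 0*(-1 + 2*(-2)))*16 = (245 + 0*(-1 - 4))*16 = (245 + 0*(-5))*16 = (245 + 0)*16 = 245*16 = 3920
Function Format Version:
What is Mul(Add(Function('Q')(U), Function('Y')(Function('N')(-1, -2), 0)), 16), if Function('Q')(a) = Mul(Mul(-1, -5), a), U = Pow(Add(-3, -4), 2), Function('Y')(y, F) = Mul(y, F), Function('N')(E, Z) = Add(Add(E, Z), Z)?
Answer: 3920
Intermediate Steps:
Function('N')(E, Z) = Add(E, Mul(2, Z))
Function('Y')(y, F) = Mul(F, y)
U = 49 (U = Pow(-7, 2) = 49)
Function('Q')(a) = Mul(5, a)
Mul(Add(Function('Q')(U), Function('Y')(Function('N')(-1, -2), 0)), 16) = Mul(Add(Mul(5, 49), Mul(0, Add(-1, Mul(2, -2)))), 16) = Mul(Add(245, Mul(0, Add(-1, -4))), 16) = Mul(Add(245, Mul(0, -5)), 16) = Mul(Add(245, 0), 16) = Mul(245, 16) = 3920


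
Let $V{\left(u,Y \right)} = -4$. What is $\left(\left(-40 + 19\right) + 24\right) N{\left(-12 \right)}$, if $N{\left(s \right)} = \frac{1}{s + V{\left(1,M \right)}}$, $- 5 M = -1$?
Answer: $- \frac{3}{16} \approx -0.1875$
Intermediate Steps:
$M = \frac{1}{5}$ ($M = \left(- \frac{1}{5}\right) \left(-1\right) = \frac{1}{5} \approx 0.2$)
$N{\left(s \right)} = \frac{1}{-4 + s}$ ($N{\left(s \right)} = \frac{1}{s - 4} = \frac{1}{-4 + s}$)
$\left(\left(-40 + 19\right) + 24\right) N{\left(-12 \right)} = \frac{\left(-40 + 19\right) + 24}{-4 - 12} = \frac{-21 + 24}{-16} = 3 \left(- \frac{1}{16}\right) = - \frac{3}{16}$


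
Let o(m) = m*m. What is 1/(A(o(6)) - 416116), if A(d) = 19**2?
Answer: -1/415755 ≈ -2.4053e-6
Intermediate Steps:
o(m) = m**2
A(d) = 361
1/(A(o(6)) - 416116) = 1/(361 - 416116) = 1/(-415755) = -1/415755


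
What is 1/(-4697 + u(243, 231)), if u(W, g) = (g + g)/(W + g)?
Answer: -79/370986 ≈ -0.00021295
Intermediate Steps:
u(W, g) = 2*g/(W + g) (u(W, g) = (2*g)/(W + g) = 2*g/(W + g))
1/(-4697 + u(243, 231)) = 1/(-4697 + 2*231/(243 + 231)) = 1/(-4697 + 2*231/474) = 1/(-4697 + 2*231*(1/474)) = 1/(-4697 + 77/79) = 1/(-370986/79) = -79/370986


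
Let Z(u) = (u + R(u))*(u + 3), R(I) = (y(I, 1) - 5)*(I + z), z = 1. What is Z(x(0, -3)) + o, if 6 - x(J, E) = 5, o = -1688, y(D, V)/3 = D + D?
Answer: -1676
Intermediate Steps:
y(D, V) = 6*D (y(D, V) = 3*(D + D) = 3*(2*D) = 6*D)
x(J, E) = 1 (x(J, E) = 6 - 1*5 = 6 - 5 = 1)
R(I) = (1 + I)*(-5 + 6*I) (R(I) = (6*I - 5)*(I + 1) = (-5 + 6*I)*(1 + I) = (1 + I)*(-5 + 6*I))
Z(u) = (3 + u)*(-5 + 2*u + 6*u²) (Z(u) = (u + (-5 + u + 6*u²))*(u + 3) = (-5 + 2*u + 6*u²)*(3 + u) = (3 + u)*(-5 + 2*u + 6*u²))
Z(x(0, -3)) + o = (-15 + 1 + 6*1³ + 20*1²) - 1688 = (-15 + 1 + 6*1 + 20*1) - 1688 = (-15 + 1 + 6 + 20) - 1688 = 12 - 1688 = -1676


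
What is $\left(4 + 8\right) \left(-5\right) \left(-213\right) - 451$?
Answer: $12329$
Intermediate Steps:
$\left(4 + 8\right) \left(-5\right) \left(-213\right) - 451 = 12 \left(-5\right) \left(-213\right) - 451 = \left(-60\right) \left(-213\right) - 451 = 12780 - 451 = 12329$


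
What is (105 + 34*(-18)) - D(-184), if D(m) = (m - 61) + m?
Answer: -78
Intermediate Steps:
D(m) = -61 + 2*m (D(m) = (-61 + m) + m = -61 + 2*m)
(105 + 34*(-18)) - D(-184) = (105 + 34*(-18)) - (-61 + 2*(-184)) = (105 - 612) - (-61 - 368) = -507 - 1*(-429) = -507 + 429 = -78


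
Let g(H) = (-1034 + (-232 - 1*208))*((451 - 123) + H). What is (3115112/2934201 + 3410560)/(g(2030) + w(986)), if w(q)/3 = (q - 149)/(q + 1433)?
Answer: -24207590188288568/24669871293141837 ≈ -0.98126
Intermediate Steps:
w(q) = 3*(-149 + q)/(1433 + q) (w(q) = 3*((q - 149)/(q + 1433)) = 3*((-149 + q)/(1433 + q)) = 3*(-149 + q)/(1433 + q))
g(H) = -483472 - 1474*H (g(H) = (-1034 + (-232 - 208))*(328 + H) = (-1034 - 440)*(328 + H) = -1474*(328 + H) = -483472 - 1474*H)
(3115112/2934201 + 3410560)/(g(2030) + w(986)) = (3115112/2934201 + 3410560)/((-483472 - 1474*2030) + 3*(-149 + 986)/(1433 + 986)) = (3115112*(1/2934201) + 3410560)/((-483472 - 2992220) + 3*837/2419) = (3115112/2934201 + 3410560)/(-3475692 + 3*(1/2419)*837) = 10007271677672/(2934201*(-3475692 + 2511/2419)) = 10007271677672/(2934201*(-8407696437/2419)) = (10007271677672/2934201)*(-2419/8407696437) = -24207590188288568/24669871293141837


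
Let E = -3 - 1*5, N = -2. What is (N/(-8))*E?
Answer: -2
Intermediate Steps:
E = -8 (E = -3 - 5 = -8)
(N/(-8))*E = (-2/(-8))*(-8) = -1/8*(-2)*(-8) = (1/4)*(-8) = -2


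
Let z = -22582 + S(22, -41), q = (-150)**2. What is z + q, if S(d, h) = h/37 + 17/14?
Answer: -42421/518 ≈ -81.894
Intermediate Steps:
q = 22500
S(d, h) = 17/14 + h/37 (S(d, h) = h*(1/37) + 17*(1/14) = h/37 + 17/14 = 17/14 + h/37)
z = -11697421/518 (z = -22582 + (17/14 + (1/37)*(-41)) = -22582 + (17/14 - 41/37) = -22582 + 55/518 = -11697421/518 ≈ -22582.)
z + q = -11697421/518 + 22500 = -42421/518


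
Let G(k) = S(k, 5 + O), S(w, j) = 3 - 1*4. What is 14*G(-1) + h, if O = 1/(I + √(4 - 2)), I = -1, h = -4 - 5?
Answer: -23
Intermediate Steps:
h = -9
O = 1/(-1 + √2) (O = 1/(-1 + √(4 - 2)) = 1/(-1 + √2) ≈ 2.4142)
S(w, j) = -1 (S(w, j) = 3 - 4 = -1)
G(k) = -1
14*G(-1) + h = 14*(-1) - 9 = -14 - 9 = -23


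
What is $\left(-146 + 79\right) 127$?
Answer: $-8509$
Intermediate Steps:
$\left(-146 + 79\right) 127 = \left(-67\right) 127 = -8509$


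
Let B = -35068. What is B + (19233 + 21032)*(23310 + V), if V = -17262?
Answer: 243487652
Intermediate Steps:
B + (19233 + 21032)*(23310 + V) = -35068 + (19233 + 21032)*(23310 - 17262) = -35068 + 40265*6048 = -35068 + 243522720 = 243487652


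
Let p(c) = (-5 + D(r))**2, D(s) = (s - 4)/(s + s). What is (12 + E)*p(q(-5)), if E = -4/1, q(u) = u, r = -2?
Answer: 98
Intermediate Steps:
D(s) = (-4 + s)/(2*s) (D(s) = (-4 + s)/((2*s)) = (-4 + s)*(1/(2*s)) = (-4 + s)/(2*s))
p(c) = 49/4 (p(c) = (-5 + (1/2)*(-4 - 2)/(-2))**2 = (-5 + (1/2)*(-1/2)*(-6))**2 = (-5 + 3/2)**2 = (-7/2)**2 = 49/4)
E = -4 (E = -4*1 = -4)
(12 + E)*p(q(-5)) = (12 - 4)*(49/4) = 8*(49/4) = 98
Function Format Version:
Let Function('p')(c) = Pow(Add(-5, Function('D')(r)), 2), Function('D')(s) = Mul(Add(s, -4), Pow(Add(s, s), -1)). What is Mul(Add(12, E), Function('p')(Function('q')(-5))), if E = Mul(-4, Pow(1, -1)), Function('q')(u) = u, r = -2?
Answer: 98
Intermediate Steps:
Function('D')(s) = Mul(Rational(1, 2), Pow(s, -1), Add(-4, s)) (Function('D')(s) = Mul(Add(-4, s), Pow(Mul(2, s), -1)) = Mul(Add(-4, s), Mul(Rational(1, 2), Pow(s, -1))) = Mul(Rational(1, 2), Pow(s, -1), Add(-4, s)))
Function('p')(c) = Rational(49, 4) (Function('p')(c) = Pow(Add(-5, Mul(Rational(1, 2), Pow(-2, -1), Add(-4, -2))), 2) = Pow(Add(-5, Mul(Rational(1, 2), Rational(-1, 2), -6)), 2) = Pow(Add(-5, Rational(3, 2)), 2) = Pow(Rational(-7, 2), 2) = Rational(49, 4))
E = -4 (E = Mul(-4, 1) = -4)
Mul(Add(12, E), Function('p')(Function('q')(-5))) = Mul(Add(12, -4), Rational(49, 4)) = Mul(8, Rational(49, 4)) = 98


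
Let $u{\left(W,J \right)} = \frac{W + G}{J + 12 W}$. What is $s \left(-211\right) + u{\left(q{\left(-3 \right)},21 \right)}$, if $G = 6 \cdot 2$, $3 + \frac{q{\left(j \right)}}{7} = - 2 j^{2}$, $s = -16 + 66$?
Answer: $- \frac{6129505}{581} \approx -10550.0$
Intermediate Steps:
$s = 50$
$q{\left(j \right)} = -21 - 14 j^{2}$ ($q{\left(j \right)} = -21 + 7 \left(- 2 j^{2}\right) = -21 - 14 j^{2}$)
$G = 12$
$u{\left(W,J \right)} = \frac{12 + W}{J + 12 W}$ ($u{\left(W,J \right)} = \frac{W + 12}{J + 12 W} = \frac{12 + W}{J + 12 W}$)
$s \left(-211\right) + u{\left(q{\left(-3 \right)},21 \right)} = 50 \left(-211\right) + \frac{12 - \left(21 + 14 \left(-3\right)^{2}\right)}{21 + 12 \left(-21 - 14 \left(-3\right)^{2}\right)} = -10550 + \frac{12 - 147}{21 + 12 \left(-21 - 126\right)} = -10550 + \frac{12 - 147}{21 + 12 \left(-147\right)} = -10550 + \frac{1}{21 - 1764} \left(-135\right) = -10550 + \frac{1}{-1743} \left(-135\right) = -10550 - - \frac{45}{581} = -10550 + \frac{45}{581} = - \frac{6129505}{581}$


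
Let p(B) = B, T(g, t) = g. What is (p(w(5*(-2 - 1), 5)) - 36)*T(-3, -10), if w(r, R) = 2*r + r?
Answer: 243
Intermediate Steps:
w(r, R) = 3*r
(p(w(5*(-2 - 1), 5)) - 36)*T(-3, -10) = (3*(5*(-2 - 1)) - 36)*(-3) = (3*(5*(-3)) - 36)*(-3) = (3*(-15) - 36)*(-3) = (-45 - 36)*(-3) = -81*(-3) = 243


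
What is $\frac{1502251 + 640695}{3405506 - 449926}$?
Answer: $\frac{1071473}{1477790} \approx 0.72505$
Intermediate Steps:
$\frac{1502251 + 640695}{3405506 - 449926} = \frac{2142946}{2955580} = 2142946 \cdot \frac{1}{2955580} = \frac{1071473}{1477790}$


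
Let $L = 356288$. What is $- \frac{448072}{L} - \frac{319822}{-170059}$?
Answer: $\frac{4718758061}{7573747624} \approx 0.62304$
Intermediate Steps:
$- \frac{448072}{L} - \frac{319822}{-170059} = - \frac{448072}{356288} - \frac{319822}{-170059} = \left(-448072\right) \frac{1}{356288} - - \frac{319822}{170059} = - \frac{56009}{44536} + \frac{319822}{170059} = \frac{4718758061}{7573747624}$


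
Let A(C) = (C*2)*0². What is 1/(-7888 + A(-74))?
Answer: -1/7888 ≈ -0.00012677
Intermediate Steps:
A(C) = 0 (A(C) = (2*C)*0 = 0)
1/(-7888 + A(-74)) = 1/(-7888 + 0) = 1/(-7888) = -1/7888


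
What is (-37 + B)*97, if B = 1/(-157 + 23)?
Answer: -481023/134 ≈ -3589.7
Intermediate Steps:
B = -1/134 (B = 1/(-134) = -1/134 ≈ -0.0074627)
(-37 + B)*97 = (-37 - 1/134)*97 = -4959/134*97 = -481023/134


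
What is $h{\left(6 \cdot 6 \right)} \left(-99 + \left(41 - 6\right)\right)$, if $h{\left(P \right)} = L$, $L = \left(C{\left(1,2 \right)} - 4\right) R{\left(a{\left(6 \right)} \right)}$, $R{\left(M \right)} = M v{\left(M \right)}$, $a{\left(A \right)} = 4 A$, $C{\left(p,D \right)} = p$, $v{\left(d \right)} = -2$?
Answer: $-9216$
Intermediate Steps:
$R{\left(M \right)} = - 2 M$ ($R{\left(M \right)} = M \left(-2\right) = - 2 M$)
$L = 144$ ($L = \left(1 - 4\right) \left(- 2 \cdot 4 \cdot 6\right) = - 3 \left(\left(-2\right) 24\right) = \left(-3\right) \left(-48\right) = 144$)
$h{\left(P \right)} = 144$
$h{\left(6 \cdot 6 \right)} \left(-99 + \left(41 - 6\right)\right) = 144 \left(-99 + \left(41 - 6\right)\right) = 144 \left(-99 + 35\right) = 144 \left(-64\right) = -9216$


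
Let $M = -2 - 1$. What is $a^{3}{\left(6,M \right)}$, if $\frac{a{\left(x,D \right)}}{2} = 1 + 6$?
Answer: $2744$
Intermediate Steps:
$M = -3$ ($M = -2 - 1 = -3$)
$a{\left(x,D \right)} = 14$ ($a{\left(x,D \right)} = 2 \left(1 + 6\right) = 2 \cdot 7 = 14$)
$a^{3}{\left(6,M \right)} = 14^{3} = 2744$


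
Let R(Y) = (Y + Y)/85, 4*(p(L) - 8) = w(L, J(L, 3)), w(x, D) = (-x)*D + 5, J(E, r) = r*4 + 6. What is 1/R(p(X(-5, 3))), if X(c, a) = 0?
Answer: 170/37 ≈ 4.5946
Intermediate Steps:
J(E, r) = 6 + 4*r (J(E, r) = 4*r + 6 = 6 + 4*r)
w(x, D) = 5 - D*x (w(x, D) = -D*x + 5 = 5 - D*x)
p(L) = 37/4 - 9*L/2 (p(L) = 8 + (5 - (6 + 4*3)*L)/4 = 8 + (5 - (6 + 12)*L)/4 = 8 + (5 - 1*18*L)/4 = 8 + (5 - 18*L)/4 = 8 + (5/4 - 9*L/2) = 37/4 - 9*L/2)
R(Y) = 2*Y/85 (R(Y) = (2*Y)*(1/85) = 2*Y/85)
1/R(p(X(-5, 3))) = 1/(2*(37/4 - 9/2*0)/85) = 1/(2*(37/4 + 0)/85) = 1/((2/85)*(37/4)) = 1/(37/170) = 170/37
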